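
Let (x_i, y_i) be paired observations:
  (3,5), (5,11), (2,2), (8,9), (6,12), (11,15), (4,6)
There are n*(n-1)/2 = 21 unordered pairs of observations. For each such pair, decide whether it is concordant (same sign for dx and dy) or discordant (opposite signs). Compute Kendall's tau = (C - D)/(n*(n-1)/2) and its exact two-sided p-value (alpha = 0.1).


Step 1: Enumerate the 21 unordered pairs (i,j) with i<j and classify each by sign(x_j-x_i) * sign(y_j-y_i).
  (1,2):dx=+2,dy=+6->C; (1,3):dx=-1,dy=-3->C; (1,4):dx=+5,dy=+4->C; (1,5):dx=+3,dy=+7->C
  (1,6):dx=+8,dy=+10->C; (1,7):dx=+1,dy=+1->C; (2,3):dx=-3,dy=-9->C; (2,4):dx=+3,dy=-2->D
  (2,5):dx=+1,dy=+1->C; (2,6):dx=+6,dy=+4->C; (2,7):dx=-1,dy=-5->C; (3,4):dx=+6,dy=+7->C
  (3,5):dx=+4,dy=+10->C; (3,6):dx=+9,dy=+13->C; (3,7):dx=+2,dy=+4->C; (4,5):dx=-2,dy=+3->D
  (4,6):dx=+3,dy=+6->C; (4,7):dx=-4,dy=-3->C; (5,6):dx=+5,dy=+3->C; (5,7):dx=-2,dy=-6->C
  (6,7):dx=-7,dy=-9->C
Step 2: C = 19, D = 2, total pairs = 21.
Step 3: tau = (C - D)/(n(n-1)/2) = (19 - 2)/21 = 0.809524.
Step 4: Exact two-sided p-value (enumerate n! = 5040 permutations of y under H0): p = 0.010714.
Step 5: alpha = 0.1. reject H0.

tau_b = 0.8095 (C=19, D=2), p = 0.010714, reject H0.


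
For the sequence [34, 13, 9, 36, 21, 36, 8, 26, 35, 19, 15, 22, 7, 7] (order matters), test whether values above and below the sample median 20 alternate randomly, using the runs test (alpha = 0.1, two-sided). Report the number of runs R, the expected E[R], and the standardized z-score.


Step 1: Compute median = 20; label A = above, B = below.
Labels in order: ABBAAABAABBABB  (n_A = 7, n_B = 7)
Step 2: Count runs R = 8.
Step 3: Under H0 (random ordering), E[R] = 2*n_A*n_B/(n_A+n_B) + 1 = 2*7*7/14 + 1 = 8.0000.
        Var[R] = 2*n_A*n_B*(2*n_A*n_B - n_A - n_B) / ((n_A+n_B)^2 * (n_A+n_B-1)) = 8232/2548 = 3.2308.
        SD[R] = 1.7974.
Step 4: R = E[R], so z = 0 with no continuity correction.
Step 5: Two-sided p-value via normal approximation = 2*(1 - Phi(|z|)) = 1.000000.
Step 6: alpha = 0.1. fail to reject H0.

R = 8, z = 0.0000, p = 1.000000, fail to reject H0.


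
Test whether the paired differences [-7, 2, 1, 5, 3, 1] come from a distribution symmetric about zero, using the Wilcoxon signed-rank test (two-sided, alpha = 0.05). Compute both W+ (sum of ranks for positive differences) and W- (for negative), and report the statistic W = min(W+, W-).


Step 1: Drop any zero differences (none here) and take |d_i|.
|d| = [7, 2, 1, 5, 3, 1]
Step 2: Midrank |d_i| (ties get averaged ranks).
ranks: |7|->6, |2|->3, |1|->1.5, |5|->5, |3|->4, |1|->1.5
Step 3: Attach original signs; sum ranks with positive sign and with negative sign.
W+ = 3 + 1.5 + 5 + 4 + 1.5 = 15
W- = 6 = 6
(Check: W+ + W- = 21 should equal n(n+1)/2 = 21.)
Step 4: Test statistic W = min(W+, W-) = 6.
Step 5: Ties in |d|, so use the tie-corrected normal approximation.
        E[W] = n(n+1)/4 = 6*7/4 = 10.5.
        Tie groups: |d|=1 (t=2); sum(t^3 - t) = 6.
        Var[W] = n(n+1)(2n+1)/24 - sum(t^3-t)/48 = 546/24 - 6/48 = 22.625.
        z = (W - E[W]) / sqrt(Var[W]) = (6 - 10.5) / 4.7566 = -0.9461.
        Two-sided p = 2*Phi(z) = 0.344118.
Step 6: alpha = 0.05. fail to reject H0.

W+ = 15, W- = 6, W = min = 6, p = 0.344118, fail to reject H0.


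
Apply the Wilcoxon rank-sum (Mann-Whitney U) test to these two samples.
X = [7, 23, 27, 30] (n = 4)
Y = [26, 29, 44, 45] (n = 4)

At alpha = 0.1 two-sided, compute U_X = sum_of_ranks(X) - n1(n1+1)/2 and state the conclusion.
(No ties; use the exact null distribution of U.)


Step 1: Combine and sort all 8 observations; assign midranks.
sorted (value, group): (7,X), (23,X), (26,Y), (27,X), (29,Y), (30,X), (44,Y), (45,Y)
ranks: 7->1, 23->2, 26->3, 27->4, 29->5, 30->6, 44->7, 45->8
Step 2: Rank sum for X: R1 = 1 + 2 + 4 + 6 = 13.
Step 3: U_X = R1 - n1(n1+1)/2 = 13 - 4*5/2 = 13 - 10 = 3.
       U_Y = n1*n2 - U_X = 16 - 3 = 13.
Step 4: No ties, so the exact null distribution of U (based on enumerating the C(8,4) = 70 equally likely rank assignments) gives the two-sided p-value.
Step 5: p-value = 0.200000; compare to alpha = 0.1. fail to reject H0.

U_X = 3, p = 0.200000, fail to reject H0 at alpha = 0.1.


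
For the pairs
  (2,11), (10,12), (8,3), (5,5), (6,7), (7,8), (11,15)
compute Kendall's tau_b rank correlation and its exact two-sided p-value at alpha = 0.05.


Step 1: Enumerate the 21 unordered pairs (i,j) with i<j and classify each by sign(x_j-x_i) * sign(y_j-y_i).
  (1,2):dx=+8,dy=+1->C; (1,3):dx=+6,dy=-8->D; (1,4):dx=+3,dy=-6->D; (1,5):dx=+4,dy=-4->D
  (1,6):dx=+5,dy=-3->D; (1,7):dx=+9,dy=+4->C; (2,3):dx=-2,dy=-9->C; (2,4):dx=-5,dy=-7->C
  (2,5):dx=-4,dy=-5->C; (2,6):dx=-3,dy=-4->C; (2,7):dx=+1,dy=+3->C; (3,4):dx=-3,dy=+2->D
  (3,5):dx=-2,dy=+4->D; (3,6):dx=-1,dy=+5->D; (3,7):dx=+3,dy=+12->C; (4,5):dx=+1,dy=+2->C
  (4,6):dx=+2,dy=+3->C; (4,7):dx=+6,dy=+10->C; (5,6):dx=+1,dy=+1->C; (5,7):dx=+5,dy=+8->C
  (6,7):dx=+4,dy=+7->C
Step 2: C = 14, D = 7, total pairs = 21.
Step 3: tau = (C - D)/(n(n-1)/2) = (14 - 7)/21 = 0.333333.
Step 4: Exact two-sided p-value (enumerate n! = 5040 permutations of y under H0): p = 0.381349.
Step 5: alpha = 0.05. fail to reject H0.

tau_b = 0.3333 (C=14, D=7), p = 0.381349, fail to reject H0.


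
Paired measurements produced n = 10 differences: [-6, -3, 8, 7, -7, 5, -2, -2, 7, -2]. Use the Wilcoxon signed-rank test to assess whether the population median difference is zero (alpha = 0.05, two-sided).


Step 1: Drop any zero differences (none here) and take |d_i|.
|d| = [6, 3, 8, 7, 7, 5, 2, 2, 7, 2]
Step 2: Midrank |d_i| (ties get averaged ranks).
ranks: |6|->6, |3|->4, |8|->10, |7|->8, |7|->8, |5|->5, |2|->2, |2|->2, |7|->8, |2|->2
Step 3: Attach original signs; sum ranks with positive sign and with negative sign.
W+ = 10 + 8 + 5 + 8 = 31
W- = 6 + 4 + 8 + 2 + 2 + 2 = 24
(Check: W+ + W- = 55 should equal n(n+1)/2 = 55.)
Step 4: Test statistic W = min(W+, W-) = 24.
Step 5: Ties in |d|, so use the tie-corrected normal approximation.
        E[W] = n(n+1)/4 = 10*11/4 = 27.5.
        Tie groups: |d|=2 (t=3), |d|=7 (t=3); sum(t^3 - t) = 48.
        Var[W] = n(n+1)(2n+1)/24 - sum(t^3-t)/48 = 2310/24 - 48/48 = 95.25.
        z = (W - E[W]) / sqrt(Var[W]) = (24 - 27.5) / 9.7596 = -0.3586.
        Two-sided p = 2*Phi(z) = 0.719879.
Step 6: alpha = 0.05. fail to reject H0.

W+ = 31, W- = 24, W = min = 24, p = 0.719879, fail to reject H0.


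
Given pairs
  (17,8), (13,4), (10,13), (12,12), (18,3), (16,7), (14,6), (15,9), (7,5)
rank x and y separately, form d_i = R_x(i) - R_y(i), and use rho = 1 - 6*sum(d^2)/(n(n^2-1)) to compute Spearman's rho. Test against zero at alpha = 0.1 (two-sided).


Step 1: Rank x and y separately (midranks; no ties here).
rank(x): 17->8, 13->4, 10->2, 12->3, 18->9, 16->7, 14->5, 15->6, 7->1
rank(y): 8->6, 4->2, 13->9, 12->8, 3->1, 7->5, 6->4, 9->7, 5->3
Step 2: d_i = R_x(i) - R_y(i); compute d_i^2.
  (8-6)^2=4, (4-2)^2=4, (2-9)^2=49, (3-8)^2=25, (9-1)^2=64, (7-5)^2=4, (5-4)^2=1, (6-7)^2=1, (1-3)^2=4
sum(d^2) = 156.
Step 3: rho = 1 - 6*156 / (9*(9^2 - 1)) = 1 - 936/720 = -0.300000.
Step 4: Under H0, t = rho * sqrt((n-2)/(1-rho^2)) = -0.8321 ~ t(7).
Step 5: Two-sided p-value from the t-distribution with 7 df = 0.432845.
Step 6: alpha = 0.1. fail to reject H0.

rho = -0.3000, p = 0.432845, fail to reject H0 at alpha = 0.1.


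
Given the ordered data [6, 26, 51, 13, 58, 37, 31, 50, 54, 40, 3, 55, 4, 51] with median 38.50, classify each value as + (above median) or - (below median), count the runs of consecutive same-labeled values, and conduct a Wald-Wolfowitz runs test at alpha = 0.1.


Step 1: Compute median = 38.50; label A = above, B = below.
Labels in order: BBABABBAAABABA  (n_A = 7, n_B = 7)
Step 2: Count runs R = 10.
Step 3: Under H0 (random ordering), E[R] = 2*n_A*n_B/(n_A+n_B) + 1 = 2*7*7/14 + 1 = 8.0000.
        Var[R] = 2*n_A*n_B*(2*n_A*n_B - n_A - n_B) / ((n_A+n_B)^2 * (n_A+n_B-1)) = 8232/2548 = 3.2308.
        SD[R] = 1.7974.
Step 4: Continuity-corrected z = (R - 0.5 - E[R]) / SD[R] = (10 - 0.5 - 8.0000) / 1.7974 = 0.8345.
Step 5: Two-sided p-value via normal approximation = 2*(1 - Phi(|z|)) = 0.403986.
Step 6: alpha = 0.1. fail to reject H0.

R = 10, z = 0.8345, p = 0.403986, fail to reject H0.


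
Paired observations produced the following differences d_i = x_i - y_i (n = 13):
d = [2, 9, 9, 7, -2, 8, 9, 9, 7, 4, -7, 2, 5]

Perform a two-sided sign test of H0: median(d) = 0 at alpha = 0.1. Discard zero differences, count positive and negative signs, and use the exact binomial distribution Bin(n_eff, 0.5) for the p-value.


Step 1: Discard zero differences. Original n = 13; n_eff = number of nonzero differences = 13.
Nonzero differences (with sign): +2, +9, +9, +7, -2, +8, +9, +9, +7, +4, -7, +2, +5
Step 2: Count signs: positive = 11, negative = 2.
Step 3: Under H0: P(positive) = 0.5, so the number of positives S ~ Bin(13, 0.5).
Step 4: Two-sided exact p-value = sum of Bin(13,0.5) probabilities at or below the observed probability = 0.022461.
Step 5: alpha = 0.1. reject H0.

n_eff = 13, pos = 11, neg = 2, p = 0.022461, reject H0.


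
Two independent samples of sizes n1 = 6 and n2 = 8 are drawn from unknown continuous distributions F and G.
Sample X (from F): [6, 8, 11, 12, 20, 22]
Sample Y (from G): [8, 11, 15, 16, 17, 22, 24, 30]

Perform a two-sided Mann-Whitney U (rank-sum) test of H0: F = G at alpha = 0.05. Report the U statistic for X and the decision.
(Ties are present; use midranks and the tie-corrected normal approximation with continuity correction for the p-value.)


Step 1: Combine and sort all 14 observations; assign midranks.
sorted (value, group): (6,X), (8,X), (8,Y), (11,X), (11,Y), (12,X), (15,Y), (16,Y), (17,Y), (20,X), (22,X), (22,Y), (24,Y), (30,Y)
ranks: 6->1, 8->2.5, 8->2.5, 11->4.5, 11->4.5, 12->6, 15->7, 16->8, 17->9, 20->10, 22->11.5, 22->11.5, 24->13, 30->14
Step 2: Rank sum for X: R1 = 1 + 2.5 + 4.5 + 6 + 10 + 11.5 = 35.5.
Step 3: U_X = R1 - n1(n1+1)/2 = 35.5 - 6*7/2 = 35.5 - 21 = 14.5.
       U_Y = n1*n2 - U_X = 48 - 14.5 = 33.5.
Step 4: Ties are present, so use the tie-corrected normal approximation (with continuity correction) for the p-value.
Step 5: p-value = 0.243718; compare to alpha = 0.05. fail to reject H0.

U_X = 14.5, p = 0.243718, fail to reject H0 at alpha = 0.05.


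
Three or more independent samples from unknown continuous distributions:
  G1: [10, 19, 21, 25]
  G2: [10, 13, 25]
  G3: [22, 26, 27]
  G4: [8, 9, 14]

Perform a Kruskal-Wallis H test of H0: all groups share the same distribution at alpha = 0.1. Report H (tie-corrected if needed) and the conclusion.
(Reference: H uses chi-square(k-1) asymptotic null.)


Step 1: Combine all N = 13 observations and assign midranks.
sorted (value, group, rank): (8,G4,1), (9,G4,2), (10,G1,3.5), (10,G2,3.5), (13,G2,5), (14,G4,6), (19,G1,7), (21,G1,8), (22,G3,9), (25,G1,10.5), (25,G2,10.5), (26,G3,12), (27,G3,13)
Step 2: Sum ranks within each group.
R_1 = 29 (n_1 = 4)
R_2 = 19 (n_2 = 3)
R_3 = 34 (n_3 = 3)
R_4 = 9 (n_4 = 3)
Step 3: H = 12/(N(N+1)) * sum(R_i^2/n_i) - 3(N+1)
     = 12/(13*14) * (29^2/4 + 19^2/3 + 34^2/3 + 9^2/3) - 3*14
     = 0.065934 * 742.917 - 42
     = 6.983516.
Step 4: Ties present; correction factor C = 1 - 12/(13^3 - 13) = 0.994505. Corrected H = 6.983516 / 0.994505 = 7.022099.
Step 5: Under H0, H ~ chi^2(3); p-value = 0.071197.
Step 6: alpha = 0.1. reject H0.

H = 7.0221, df = 3, p = 0.071197, reject H0.


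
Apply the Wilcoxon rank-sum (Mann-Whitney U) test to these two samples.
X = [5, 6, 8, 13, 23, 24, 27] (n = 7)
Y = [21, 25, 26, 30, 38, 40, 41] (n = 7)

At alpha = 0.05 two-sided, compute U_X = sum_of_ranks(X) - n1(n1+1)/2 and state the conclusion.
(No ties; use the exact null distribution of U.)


Step 1: Combine and sort all 14 observations; assign midranks.
sorted (value, group): (5,X), (6,X), (8,X), (13,X), (21,Y), (23,X), (24,X), (25,Y), (26,Y), (27,X), (30,Y), (38,Y), (40,Y), (41,Y)
ranks: 5->1, 6->2, 8->3, 13->4, 21->5, 23->6, 24->7, 25->8, 26->9, 27->10, 30->11, 38->12, 40->13, 41->14
Step 2: Rank sum for X: R1 = 1 + 2 + 3 + 4 + 6 + 7 + 10 = 33.
Step 3: U_X = R1 - n1(n1+1)/2 = 33 - 7*8/2 = 33 - 28 = 5.
       U_Y = n1*n2 - U_X = 49 - 5 = 44.
Step 4: No ties, so the exact null distribution of U (based on enumerating the C(14,7) = 3432 equally likely rank assignments) gives the two-sided p-value.
Step 5: p-value = 0.011072; compare to alpha = 0.05. reject H0.

U_X = 5, p = 0.011072, reject H0 at alpha = 0.05.


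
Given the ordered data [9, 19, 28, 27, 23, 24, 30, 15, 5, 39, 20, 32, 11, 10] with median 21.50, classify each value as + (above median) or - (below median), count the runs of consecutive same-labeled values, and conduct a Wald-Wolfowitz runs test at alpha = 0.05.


Step 1: Compute median = 21.50; label A = above, B = below.
Labels in order: BBAAAAABBABABB  (n_A = 7, n_B = 7)
Step 2: Count runs R = 7.
Step 3: Under H0 (random ordering), E[R] = 2*n_A*n_B/(n_A+n_B) + 1 = 2*7*7/14 + 1 = 8.0000.
        Var[R] = 2*n_A*n_B*(2*n_A*n_B - n_A - n_B) / ((n_A+n_B)^2 * (n_A+n_B-1)) = 8232/2548 = 3.2308.
        SD[R] = 1.7974.
Step 4: Continuity-corrected z = (R + 0.5 - E[R]) / SD[R] = (7 + 0.5 - 8.0000) / 1.7974 = -0.2782.
Step 5: Two-sided p-value via normal approximation = 2*(1 - Phi(|z|)) = 0.780879.
Step 6: alpha = 0.05. fail to reject H0.

R = 7, z = -0.2782, p = 0.780879, fail to reject H0.


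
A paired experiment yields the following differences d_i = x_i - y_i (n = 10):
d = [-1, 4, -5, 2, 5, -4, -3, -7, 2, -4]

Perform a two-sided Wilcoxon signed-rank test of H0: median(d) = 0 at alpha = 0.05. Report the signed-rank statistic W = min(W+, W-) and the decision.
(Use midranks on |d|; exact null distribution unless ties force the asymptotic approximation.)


Step 1: Drop any zero differences (none here) and take |d_i|.
|d| = [1, 4, 5, 2, 5, 4, 3, 7, 2, 4]
Step 2: Midrank |d_i| (ties get averaged ranks).
ranks: |1|->1, |4|->6, |5|->8.5, |2|->2.5, |5|->8.5, |4|->6, |3|->4, |7|->10, |2|->2.5, |4|->6
Step 3: Attach original signs; sum ranks with positive sign and with negative sign.
W+ = 6 + 2.5 + 8.5 + 2.5 = 19.5
W- = 1 + 8.5 + 6 + 4 + 10 + 6 = 35.5
(Check: W+ + W- = 55 should equal n(n+1)/2 = 55.)
Step 4: Test statistic W = min(W+, W-) = 19.5.
Step 5: Ties in |d|, so use the tie-corrected normal approximation.
        E[W] = n(n+1)/4 = 10*11/4 = 27.5.
        Tie groups: |d|=2 (t=2), |d|=4 (t=3), |d|=5 (t=2); sum(t^3 - t) = 36.
        Var[W] = n(n+1)(2n+1)/24 - sum(t^3-t)/48 = 2310/24 - 36/48 = 95.5.
        z = (W - E[W]) / sqrt(Var[W]) = (19.5 - 27.5) / 9.7724 = -0.8186.
        Two-sided p = 2*Phi(z) = 0.412997.
Step 6: alpha = 0.05. fail to reject H0.

W+ = 19.5, W- = 35.5, W = min = 19.5, p = 0.412997, fail to reject H0.


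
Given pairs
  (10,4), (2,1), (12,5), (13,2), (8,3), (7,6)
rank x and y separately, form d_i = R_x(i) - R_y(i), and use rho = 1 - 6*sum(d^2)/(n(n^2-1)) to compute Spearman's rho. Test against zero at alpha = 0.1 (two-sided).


Step 1: Rank x and y separately (midranks; no ties here).
rank(x): 10->4, 2->1, 12->5, 13->6, 8->3, 7->2
rank(y): 4->4, 1->1, 5->5, 2->2, 3->3, 6->6
Step 2: d_i = R_x(i) - R_y(i); compute d_i^2.
  (4-4)^2=0, (1-1)^2=0, (5-5)^2=0, (6-2)^2=16, (3-3)^2=0, (2-6)^2=16
sum(d^2) = 32.
Step 3: rho = 1 - 6*32 / (6*(6^2 - 1)) = 1 - 192/210 = 0.085714.
Step 4: Under H0, t = rho * sqrt((n-2)/(1-rho^2)) = 0.1721 ~ t(4).
Step 5: Two-sided p-value from the t-distribution with 4 df = 0.871743.
Step 6: alpha = 0.1. fail to reject H0.

rho = 0.0857, p = 0.871743, fail to reject H0 at alpha = 0.1.


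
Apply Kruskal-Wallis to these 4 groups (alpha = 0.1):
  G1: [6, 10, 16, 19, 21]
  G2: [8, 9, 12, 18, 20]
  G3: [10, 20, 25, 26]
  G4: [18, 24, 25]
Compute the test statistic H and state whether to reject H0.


Step 1: Combine all N = 17 observations and assign midranks.
sorted (value, group, rank): (6,G1,1), (8,G2,2), (9,G2,3), (10,G1,4.5), (10,G3,4.5), (12,G2,6), (16,G1,7), (18,G2,8.5), (18,G4,8.5), (19,G1,10), (20,G2,11.5), (20,G3,11.5), (21,G1,13), (24,G4,14), (25,G3,15.5), (25,G4,15.5), (26,G3,17)
Step 2: Sum ranks within each group.
R_1 = 35.5 (n_1 = 5)
R_2 = 31 (n_2 = 5)
R_3 = 48.5 (n_3 = 4)
R_4 = 38 (n_4 = 3)
Step 3: H = 12/(N(N+1)) * sum(R_i^2/n_i) - 3(N+1)
     = 12/(17*18) * (35.5^2/5 + 31^2/5 + 48.5^2/4 + 38^2/3) - 3*18
     = 0.039216 * 1513.65 - 54
     = 5.358660.
Step 4: Ties present; correction factor C = 1 - 24/(17^3 - 17) = 0.995098. Corrected H = 5.358660 / 0.995098 = 5.385057.
Step 5: Under H0, H ~ chi^2(3); p-value = 0.145677.
Step 6: alpha = 0.1. fail to reject H0.

H = 5.3851, df = 3, p = 0.145677, fail to reject H0.


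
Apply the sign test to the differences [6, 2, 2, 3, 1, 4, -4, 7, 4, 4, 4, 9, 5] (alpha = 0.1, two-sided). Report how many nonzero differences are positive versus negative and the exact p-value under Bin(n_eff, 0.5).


Step 1: Discard zero differences. Original n = 13; n_eff = number of nonzero differences = 13.
Nonzero differences (with sign): +6, +2, +2, +3, +1, +4, -4, +7, +4, +4, +4, +9, +5
Step 2: Count signs: positive = 12, negative = 1.
Step 3: Under H0: P(positive) = 0.5, so the number of positives S ~ Bin(13, 0.5).
Step 4: Two-sided exact p-value = sum of Bin(13,0.5) probabilities at or below the observed probability = 0.003418.
Step 5: alpha = 0.1. reject H0.

n_eff = 13, pos = 12, neg = 1, p = 0.003418, reject H0.


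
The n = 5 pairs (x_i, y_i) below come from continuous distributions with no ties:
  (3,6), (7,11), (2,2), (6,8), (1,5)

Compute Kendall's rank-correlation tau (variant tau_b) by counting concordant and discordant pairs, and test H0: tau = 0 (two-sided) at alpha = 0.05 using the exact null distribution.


Step 1: Enumerate the 10 unordered pairs (i,j) with i<j and classify each by sign(x_j-x_i) * sign(y_j-y_i).
  (1,2):dx=+4,dy=+5->C; (1,3):dx=-1,dy=-4->C; (1,4):dx=+3,dy=+2->C; (1,5):dx=-2,dy=-1->C
  (2,3):dx=-5,dy=-9->C; (2,4):dx=-1,dy=-3->C; (2,5):dx=-6,dy=-6->C; (3,4):dx=+4,dy=+6->C
  (3,5):dx=-1,dy=+3->D; (4,5):dx=-5,dy=-3->C
Step 2: C = 9, D = 1, total pairs = 10.
Step 3: tau = (C - D)/(n(n-1)/2) = (9 - 1)/10 = 0.800000.
Step 4: Exact two-sided p-value (enumerate n! = 120 permutations of y under H0): p = 0.083333.
Step 5: alpha = 0.05. fail to reject H0.

tau_b = 0.8000 (C=9, D=1), p = 0.083333, fail to reject H0.


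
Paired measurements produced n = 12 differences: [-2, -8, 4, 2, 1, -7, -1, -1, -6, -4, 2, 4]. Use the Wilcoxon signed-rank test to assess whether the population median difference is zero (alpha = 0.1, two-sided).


Step 1: Drop any zero differences (none here) and take |d_i|.
|d| = [2, 8, 4, 2, 1, 7, 1, 1, 6, 4, 2, 4]
Step 2: Midrank |d_i| (ties get averaged ranks).
ranks: |2|->5, |8|->12, |4|->8, |2|->5, |1|->2, |7|->11, |1|->2, |1|->2, |6|->10, |4|->8, |2|->5, |4|->8
Step 3: Attach original signs; sum ranks with positive sign and with negative sign.
W+ = 8 + 5 + 2 + 5 + 8 = 28
W- = 5 + 12 + 11 + 2 + 2 + 10 + 8 = 50
(Check: W+ + W- = 78 should equal n(n+1)/2 = 78.)
Step 4: Test statistic W = min(W+, W-) = 28.
Step 5: Ties in |d|, so use the tie-corrected normal approximation.
        E[W] = n(n+1)/4 = 12*13/4 = 39.
        Tie groups: |d|=1 (t=3), |d|=2 (t=3), |d|=4 (t=3); sum(t^3 - t) = 72.
        Var[W] = n(n+1)(2n+1)/24 - sum(t^3-t)/48 = 3900/24 - 72/48 = 161.
        z = (W - E[W]) / sqrt(Var[W]) = (28 - 39) / 12.6886 = -0.8669.
        Two-sided p = 2*Phi(z) = 0.385985.
Step 6: alpha = 0.1. fail to reject H0.

W+ = 28, W- = 50, W = min = 28, p = 0.385985, fail to reject H0.


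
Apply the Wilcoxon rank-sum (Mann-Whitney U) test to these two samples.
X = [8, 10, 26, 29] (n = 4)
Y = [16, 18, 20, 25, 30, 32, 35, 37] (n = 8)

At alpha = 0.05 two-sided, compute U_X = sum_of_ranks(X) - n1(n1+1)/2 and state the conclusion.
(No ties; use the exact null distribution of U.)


Step 1: Combine and sort all 12 observations; assign midranks.
sorted (value, group): (8,X), (10,X), (16,Y), (18,Y), (20,Y), (25,Y), (26,X), (29,X), (30,Y), (32,Y), (35,Y), (37,Y)
ranks: 8->1, 10->2, 16->3, 18->4, 20->5, 25->6, 26->7, 29->8, 30->9, 32->10, 35->11, 37->12
Step 2: Rank sum for X: R1 = 1 + 2 + 7 + 8 = 18.
Step 3: U_X = R1 - n1(n1+1)/2 = 18 - 4*5/2 = 18 - 10 = 8.
       U_Y = n1*n2 - U_X = 32 - 8 = 24.
Step 4: No ties, so the exact null distribution of U (based on enumerating the C(12,4) = 495 equally likely rank assignments) gives the two-sided p-value.
Step 5: p-value = 0.214141; compare to alpha = 0.05. fail to reject H0.

U_X = 8, p = 0.214141, fail to reject H0 at alpha = 0.05.


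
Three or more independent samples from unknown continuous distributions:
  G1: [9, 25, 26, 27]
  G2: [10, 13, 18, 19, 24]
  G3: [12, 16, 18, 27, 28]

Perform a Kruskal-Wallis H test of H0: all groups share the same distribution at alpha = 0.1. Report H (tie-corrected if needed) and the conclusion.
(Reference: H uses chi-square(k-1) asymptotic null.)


Step 1: Combine all N = 14 observations and assign midranks.
sorted (value, group, rank): (9,G1,1), (10,G2,2), (12,G3,3), (13,G2,4), (16,G3,5), (18,G2,6.5), (18,G3,6.5), (19,G2,8), (24,G2,9), (25,G1,10), (26,G1,11), (27,G1,12.5), (27,G3,12.5), (28,G3,14)
Step 2: Sum ranks within each group.
R_1 = 34.5 (n_1 = 4)
R_2 = 29.5 (n_2 = 5)
R_3 = 41 (n_3 = 5)
Step 3: H = 12/(N(N+1)) * sum(R_i^2/n_i) - 3(N+1)
     = 12/(14*15) * (34.5^2/4 + 29.5^2/5 + 41^2/5) - 3*15
     = 0.057143 * 807.812 - 45
     = 1.160714.
Step 4: Ties present; correction factor C = 1 - 12/(14^3 - 14) = 0.995604. Corrected H = 1.160714 / 0.995604 = 1.165839.
Step 5: Under H0, H ~ chi^2(2); p-value = 0.558266.
Step 6: alpha = 0.1. fail to reject H0.

H = 1.1658, df = 2, p = 0.558266, fail to reject H0.


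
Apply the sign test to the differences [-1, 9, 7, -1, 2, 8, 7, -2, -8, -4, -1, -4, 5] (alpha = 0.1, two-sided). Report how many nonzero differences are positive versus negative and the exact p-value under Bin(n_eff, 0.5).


Step 1: Discard zero differences. Original n = 13; n_eff = number of nonzero differences = 13.
Nonzero differences (with sign): -1, +9, +7, -1, +2, +8, +7, -2, -8, -4, -1, -4, +5
Step 2: Count signs: positive = 6, negative = 7.
Step 3: Under H0: P(positive) = 0.5, so the number of positives S ~ Bin(13, 0.5).
Step 4: Two-sided exact p-value = sum of Bin(13,0.5) probabilities at or below the observed probability = 1.000000.
Step 5: alpha = 0.1. fail to reject H0.

n_eff = 13, pos = 6, neg = 7, p = 1.000000, fail to reject H0.


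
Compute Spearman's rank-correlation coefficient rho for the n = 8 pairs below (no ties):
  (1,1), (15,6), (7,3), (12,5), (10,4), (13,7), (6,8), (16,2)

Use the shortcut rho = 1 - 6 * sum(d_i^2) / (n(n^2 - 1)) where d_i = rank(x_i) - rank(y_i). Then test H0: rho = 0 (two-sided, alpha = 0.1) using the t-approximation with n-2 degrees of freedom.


Step 1: Rank x and y separately (midranks; no ties here).
rank(x): 1->1, 15->7, 7->3, 12->5, 10->4, 13->6, 6->2, 16->8
rank(y): 1->1, 6->6, 3->3, 5->5, 4->4, 7->7, 8->8, 2->2
Step 2: d_i = R_x(i) - R_y(i); compute d_i^2.
  (1-1)^2=0, (7-6)^2=1, (3-3)^2=0, (5-5)^2=0, (4-4)^2=0, (6-7)^2=1, (2-8)^2=36, (8-2)^2=36
sum(d^2) = 74.
Step 3: rho = 1 - 6*74 / (8*(8^2 - 1)) = 1 - 444/504 = 0.119048.
Step 4: Under H0, t = rho * sqrt((n-2)/(1-rho^2)) = 0.2937 ~ t(6).
Step 5: Two-sided p-value from the t-distribution with 6 df = 0.778886.
Step 6: alpha = 0.1. fail to reject H0.

rho = 0.1190, p = 0.778886, fail to reject H0 at alpha = 0.1.


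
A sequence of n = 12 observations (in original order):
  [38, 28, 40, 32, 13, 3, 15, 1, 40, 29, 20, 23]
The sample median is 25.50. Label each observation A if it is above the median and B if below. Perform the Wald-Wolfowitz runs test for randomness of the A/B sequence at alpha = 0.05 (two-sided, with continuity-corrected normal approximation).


Step 1: Compute median = 25.50; label A = above, B = below.
Labels in order: AAAABBBBAABB  (n_A = 6, n_B = 6)
Step 2: Count runs R = 4.
Step 3: Under H0 (random ordering), E[R] = 2*n_A*n_B/(n_A+n_B) + 1 = 2*6*6/12 + 1 = 7.0000.
        Var[R] = 2*n_A*n_B*(2*n_A*n_B - n_A - n_B) / ((n_A+n_B)^2 * (n_A+n_B-1)) = 4320/1584 = 2.7273.
        SD[R] = 1.6514.
Step 4: Continuity-corrected z = (R + 0.5 - E[R]) / SD[R] = (4 + 0.5 - 7.0000) / 1.6514 = -1.5138.
Step 5: Two-sided p-value via normal approximation = 2*(1 - Phi(|z|)) = 0.130070.
Step 6: alpha = 0.05. fail to reject H0.

R = 4, z = -1.5138, p = 0.130070, fail to reject H0.


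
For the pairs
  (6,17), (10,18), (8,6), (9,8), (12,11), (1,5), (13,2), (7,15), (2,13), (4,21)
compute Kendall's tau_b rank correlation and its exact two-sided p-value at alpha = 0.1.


Step 1: Enumerate the 45 unordered pairs (i,j) with i<j and classify each by sign(x_j-x_i) * sign(y_j-y_i).
  (1,2):dx=+4,dy=+1->C; (1,3):dx=+2,dy=-11->D; (1,4):dx=+3,dy=-9->D; (1,5):dx=+6,dy=-6->D
  (1,6):dx=-5,dy=-12->C; (1,7):dx=+7,dy=-15->D; (1,8):dx=+1,dy=-2->D; (1,9):dx=-4,dy=-4->C
  (1,10):dx=-2,dy=+4->D; (2,3):dx=-2,dy=-12->C; (2,4):dx=-1,dy=-10->C; (2,5):dx=+2,dy=-7->D
  (2,6):dx=-9,dy=-13->C; (2,7):dx=+3,dy=-16->D; (2,8):dx=-3,dy=-3->C; (2,9):dx=-8,dy=-5->C
  (2,10):dx=-6,dy=+3->D; (3,4):dx=+1,dy=+2->C; (3,5):dx=+4,dy=+5->C; (3,6):dx=-7,dy=-1->C
  (3,7):dx=+5,dy=-4->D; (3,8):dx=-1,dy=+9->D; (3,9):dx=-6,dy=+7->D; (3,10):dx=-4,dy=+15->D
  (4,5):dx=+3,dy=+3->C; (4,6):dx=-8,dy=-3->C; (4,7):dx=+4,dy=-6->D; (4,8):dx=-2,dy=+7->D
  (4,9):dx=-7,dy=+5->D; (4,10):dx=-5,dy=+13->D; (5,6):dx=-11,dy=-6->C; (5,7):dx=+1,dy=-9->D
  (5,8):dx=-5,dy=+4->D; (5,9):dx=-10,dy=+2->D; (5,10):dx=-8,dy=+10->D; (6,7):dx=+12,dy=-3->D
  (6,8):dx=+6,dy=+10->C; (6,9):dx=+1,dy=+8->C; (6,10):dx=+3,dy=+16->C; (7,8):dx=-6,dy=+13->D
  (7,9):dx=-11,dy=+11->D; (7,10):dx=-9,dy=+19->D; (8,9):dx=-5,dy=-2->C; (8,10):dx=-3,dy=+6->D
  (9,10):dx=+2,dy=+8->C
Step 2: C = 19, D = 26, total pairs = 45.
Step 3: tau = (C - D)/(n(n-1)/2) = (19 - 26)/45 = -0.155556.
Step 4: Exact two-sided p-value (enumerate n! = 3628800 permutations of y under H0): p = 0.600654.
Step 5: alpha = 0.1. fail to reject H0.

tau_b = -0.1556 (C=19, D=26), p = 0.600654, fail to reject H0.


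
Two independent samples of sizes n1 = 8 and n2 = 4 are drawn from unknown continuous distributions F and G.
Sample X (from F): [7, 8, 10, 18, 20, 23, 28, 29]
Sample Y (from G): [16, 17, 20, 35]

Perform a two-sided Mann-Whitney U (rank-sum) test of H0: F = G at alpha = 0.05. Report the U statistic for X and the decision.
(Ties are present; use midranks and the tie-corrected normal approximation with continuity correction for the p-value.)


Step 1: Combine and sort all 12 observations; assign midranks.
sorted (value, group): (7,X), (8,X), (10,X), (16,Y), (17,Y), (18,X), (20,X), (20,Y), (23,X), (28,X), (29,X), (35,Y)
ranks: 7->1, 8->2, 10->3, 16->4, 17->5, 18->6, 20->7.5, 20->7.5, 23->9, 28->10, 29->11, 35->12
Step 2: Rank sum for X: R1 = 1 + 2 + 3 + 6 + 7.5 + 9 + 10 + 11 = 49.5.
Step 3: U_X = R1 - n1(n1+1)/2 = 49.5 - 8*9/2 = 49.5 - 36 = 13.5.
       U_Y = n1*n2 - U_X = 32 - 13.5 = 18.5.
Step 4: Ties are present, so use the tie-corrected normal approximation (with continuity correction) for the p-value.
Step 5: p-value = 0.733647; compare to alpha = 0.05. fail to reject H0.

U_X = 13.5, p = 0.733647, fail to reject H0 at alpha = 0.05.


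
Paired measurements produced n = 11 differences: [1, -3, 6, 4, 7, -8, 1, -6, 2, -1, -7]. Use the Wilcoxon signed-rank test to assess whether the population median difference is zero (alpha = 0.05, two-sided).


Step 1: Drop any zero differences (none here) and take |d_i|.
|d| = [1, 3, 6, 4, 7, 8, 1, 6, 2, 1, 7]
Step 2: Midrank |d_i| (ties get averaged ranks).
ranks: |1|->2, |3|->5, |6|->7.5, |4|->6, |7|->9.5, |8|->11, |1|->2, |6|->7.5, |2|->4, |1|->2, |7|->9.5
Step 3: Attach original signs; sum ranks with positive sign and with negative sign.
W+ = 2 + 7.5 + 6 + 9.5 + 2 + 4 = 31
W- = 5 + 11 + 7.5 + 2 + 9.5 = 35
(Check: W+ + W- = 66 should equal n(n+1)/2 = 66.)
Step 4: Test statistic W = min(W+, W-) = 31.
Step 5: Ties in |d|, so use the tie-corrected normal approximation.
        E[W] = n(n+1)/4 = 11*12/4 = 33.
        Tie groups: |d|=1 (t=3), |d|=6 (t=2), |d|=7 (t=2); sum(t^3 - t) = 36.
        Var[W] = n(n+1)(2n+1)/24 - sum(t^3-t)/48 = 3036/24 - 36/48 = 125.75.
        z = (W - E[W]) / sqrt(Var[W]) = (31 - 33) / 11.2138 = -0.1784.
        Two-sided p = 2*Phi(z) = 0.858447.
Step 6: alpha = 0.05. fail to reject H0.

W+ = 31, W- = 35, W = min = 31, p = 0.858447, fail to reject H0.


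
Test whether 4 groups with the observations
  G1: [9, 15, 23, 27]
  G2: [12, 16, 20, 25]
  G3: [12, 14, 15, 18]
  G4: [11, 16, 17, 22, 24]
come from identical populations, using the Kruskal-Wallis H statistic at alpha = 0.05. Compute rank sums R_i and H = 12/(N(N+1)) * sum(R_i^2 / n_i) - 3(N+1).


Step 1: Combine all N = 17 observations and assign midranks.
sorted (value, group, rank): (9,G1,1), (11,G4,2), (12,G2,3.5), (12,G3,3.5), (14,G3,5), (15,G1,6.5), (15,G3,6.5), (16,G2,8.5), (16,G4,8.5), (17,G4,10), (18,G3,11), (20,G2,12), (22,G4,13), (23,G1,14), (24,G4,15), (25,G2,16), (27,G1,17)
Step 2: Sum ranks within each group.
R_1 = 38.5 (n_1 = 4)
R_2 = 40 (n_2 = 4)
R_3 = 26 (n_3 = 4)
R_4 = 48.5 (n_4 = 5)
Step 3: H = 12/(N(N+1)) * sum(R_i^2/n_i) - 3(N+1)
     = 12/(17*18) * (38.5^2/4 + 40^2/4 + 26^2/4 + 48.5^2/5) - 3*18
     = 0.039216 * 1410.01 - 54
     = 1.294608.
Step 4: Ties present; correction factor C = 1 - 18/(17^3 - 17) = 0.996324. Corrected H = 1.294608 / 0.996324 = 1.299385.
Step 5: Under H0, H ~ chi^2(3); p-value = 0.729279.
Step 6: alpha = 0.05. fail to reject H0.

H = 1.2994, df = 3, p = 0.729279, fail to reject H0.


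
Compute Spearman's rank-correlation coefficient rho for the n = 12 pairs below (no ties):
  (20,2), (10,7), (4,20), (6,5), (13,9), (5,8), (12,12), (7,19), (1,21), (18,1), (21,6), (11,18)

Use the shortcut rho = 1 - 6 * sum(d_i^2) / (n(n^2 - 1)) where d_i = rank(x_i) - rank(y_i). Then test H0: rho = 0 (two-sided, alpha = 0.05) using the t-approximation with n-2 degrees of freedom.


Step 1: Rank x and y separately (midranks; no ties here).
rank(x): 20->11, 10->6, 4->2, 6->4, 13->9, 5->3, 12->8, 7->5, 1->1, 18->10, 21->12, 11->7
rank(y): 2->2, 7->5, 20->11, 5->3, 9->7, 8->6, 12->8, 19->10, 21->12, 1->1, 6->4, 18->9
Step 2: d_i = R_x(i) - R_y(i); compute d_i^2.
  (11-2)^2=81, (6-5)^2=1, (2-11)^2=81, (4-3)^2=1, (9-7)^2=4, (3-6)^2=9, (8-8)^2=0, (5-10)^2=25, (1-12)^2=121, (10-1)^2=81, (12-4)^2=64, (7-9)^2=4
sum(d^2) = 472.
Step 3: rho = 1 - 6*472 / (12*(12^2 - 1)) = 1 - 2832/1716 = -0.650350.
Step 4: Under H0, t = rho * sqrt((n-2)/(1-rho^2)) = -2.7073 ~ t(10).
Step 5: Two-sided p-value from the t-distribution with 10 df = 0.022034.
Step 6: alpha = 0.05. reject H0.

rho = -0.6503, p = 0.022034, reject H0 at alpha = 0.05.


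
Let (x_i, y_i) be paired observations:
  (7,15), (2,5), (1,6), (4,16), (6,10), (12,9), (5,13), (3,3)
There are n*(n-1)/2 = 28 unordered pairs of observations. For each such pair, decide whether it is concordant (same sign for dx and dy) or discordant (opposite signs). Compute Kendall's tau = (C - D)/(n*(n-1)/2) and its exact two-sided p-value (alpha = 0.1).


Step 1: Enumerate the 28 unordered pairs (i,j) with i<j and classify each by sign(x_j-x_i) * sign(y_j-y_i).
  (1,2):dx=-5,dy=-10->C; (1,3):dx=-6,dy=-9->C; (1,4):dx=-3,dy=+1->D; (1,5):dx=-1,dy=-5->C
  (1,6):dx=+5,dy=-6->D; (1,7):dx=-2,dy=-2->C; (1,8):dx=-4,dy=-12->C; (2,3):dx=-1,dy=+1->D
  (2,4):dx=+2,dy=+11->C; (2,5):dx=+4,dy=+5->C; (2,6):dx=+10,dy=+4->C; (2,7):dx=+3,dy=+8->C
  (2,8):dx=+1,dy=-2->D; (3,4):dx=+3,dy=+10->C; (3,5):dx=+5,dy=+4->C; (3,6):dx=+11,dy=+3->C
  (3,7):dx=+4,dy=+7->C; (3,8):dx=+2,dy=-3->D; (4,5):dx=+2,dy=-6->D; (4,6):dx=+8,dy=-7->D
  (4,7):dx=+1,dy=-3->D; (4,8):dx=-1,dy=-13->C; (5,6):dx=+6,dy=-1->D; (5,7):dx=-1,dy=+3->D
  (5,8):dx=-3,dy=-7->C; (6,7):dx=-7,dy=+4->D; (6,8):dx=-9,dy=-6->C; (7,8):dx=-2,dy=-10->C
Step 2: C = 17, D = 11, total pairs = 28.
Step 3: tau = (C - D)/(n(n-1)/2) = (17 - 11)/28 = 0.214286.
Step 4: Exact two-sided p-value (enumerate n! = 40320 permutations of y under H0): p = 0.548413.
Step 5: alpha = 0.1. fail to reject H0.

tau_b = 0.2143 (C=17, D=11), p = 0.548413, fail to reject H0.


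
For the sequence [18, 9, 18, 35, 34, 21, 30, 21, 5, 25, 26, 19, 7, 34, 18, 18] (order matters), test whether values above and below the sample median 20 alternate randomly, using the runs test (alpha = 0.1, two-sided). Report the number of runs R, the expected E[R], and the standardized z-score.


Step 1: Compute median = 20; label A = above, B = below.
Labels in order: BBBAAAAABAABBABB  (n_A = 8, n_B = 8)
Step 2: Count runs R = 7.
Step 3: Under H0 (random ordering), E[R] = 2*n_A*n_B/(n_A+n_B) + 1 = 2*8*8/16 + 1 = 9.0000.
        Var[R] = 2*n_A*n_B*(2*n_A*n_B - n_A - n_B) / ((n_A+n_B)^2 * (n_A+n_B-1)) = 14336/3840 = 3.7333.
        SD[R] = 1.9322.
Step 4: Continuity-corrected z = (R + 0.5 - E[R]) / SD[R] = (7 + 0.5 - 9.0000) / 1.9322 = -0.7763.
Step 5: Two-sided p-value via normal approximation = 2*(1 - Phi(|z|)) = 0.437558.
Step 6: alpha = 0.1. fail to reject H0.

R = 7, z = -0.7763, p = 0.437558, fail to reject H0.


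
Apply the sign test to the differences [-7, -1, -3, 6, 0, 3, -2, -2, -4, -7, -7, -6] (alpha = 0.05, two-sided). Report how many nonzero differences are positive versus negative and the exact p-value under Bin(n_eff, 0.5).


Step 1: Discard zero differences. Original n = 12; n_eff = number of nonzero differences = 11.
Nonzero differences (with sign): -7, -1, -3, +6, +3, -2, -2, -4, -7, -7, -6
Step 2: Count signs: positive = 2, negative = 9.
Step 3: Under H0: P(positive) = 0.5, so the number of positives S ~ Bin(11, 0.5).
Step 4: Two-sided exact p-value = sum of Bin(11,0.5) probabilities at or below the observed probability = 0.065430.
Step 5: alpha = 0.05. fail to reject H0.

n_eff = 11, pos = 2, neg = 9, p = 0.065430, fail to reject H0.


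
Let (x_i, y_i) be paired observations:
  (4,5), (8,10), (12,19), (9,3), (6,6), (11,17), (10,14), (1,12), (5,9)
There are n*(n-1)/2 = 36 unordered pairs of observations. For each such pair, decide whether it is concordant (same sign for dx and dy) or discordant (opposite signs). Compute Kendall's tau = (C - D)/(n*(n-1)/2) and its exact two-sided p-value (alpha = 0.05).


Step 1: Enumerate the 36 unordered pairs (i,j) with i<j and classify each by sign(x_j-x_i) * sign(y_j-y_i).
  (1,2):dx=+4,dy=+5->C; (1,3):dx=+8,dy=+14->C; (1,4):dx=+5,dy=-2->D; (1,5):dx=+2,dy=+1->C
  (1,6):dx=+7,dy=+12->C; (1,7):dx=+6,dy=+9->C; (1,8):dx=-3,dy=+7->D; (1,9):dx=+1,dy=+4->C
  (2,3):dx=+4,dy=+9->C; (2,4):dx=+1,dy=-7->D; (2,5):dx=-2,dy=-4->C; (2,6):dx=+3,dy=+7->C
  (2,7):dx=+2,dy=+4->C; (2,8):dx=-7,dy=+2->D; (2,9):dx=-3,dy=-1->C; (3,4):dx=-3,dy=-16->C
  (3,5):dx=-6,dy=-13->C; (3,6):dx=-1,dy=-2->C; (3,7):dx=-2,dy=-5->C; (3,8):dx=-11,dy=-7->C
  (3,9):dx=-7,dy=-10->C; (4,5):dx=-3,dy=+3->D; (4,6):dx=+2,dy=+14->C; (4,7):dx=+1,dy=+11->C
  (4,8):dx=-8,dy=+9->D; (4,9):dx=-4,dy=+6->D; (5,6):dx=+5,dy=+11->C; (5,7):dx=+4,dy=+8->C
  (5,8):dx=-5,dy=+6->D; (5,9):dx=-1,dy=+3->D; (6,7):dx=-1,dy=-3->C; (6,8):dx=-10,dy=-5->C
  (6,9):dx=-6,dy=-8->C; (7,8):dx=-9,dy=-2->C; (7,9):dx=-5,dy=-5->C; (8,9):dx=+4,dy=-3->D
Step 2: C = 26, D = 10, total pairs = 36.
Step 3: tau = (C - D)/(n(n-1)/2) = (26 - 10)/36 = 0.444444.
Step 4: Exact two-sided p-value (enumerate n! = 362880 permutations of y under H0): p = 0.119439.
Step 5: alpha = 0.05. fail to reject H0.

tau_b = 0.4444 (C=26, D=10), p = 0.119439, fail to reject H0.


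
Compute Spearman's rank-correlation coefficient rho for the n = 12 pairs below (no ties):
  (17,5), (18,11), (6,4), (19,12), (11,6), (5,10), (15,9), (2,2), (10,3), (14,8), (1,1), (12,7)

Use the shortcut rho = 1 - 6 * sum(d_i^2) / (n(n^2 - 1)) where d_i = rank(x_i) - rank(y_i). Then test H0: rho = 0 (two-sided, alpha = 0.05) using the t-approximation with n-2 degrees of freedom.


Step 1: Rank x and y separately (midranks; no ties here).
rank(x): 17->10, 18->11, 6->4, 19->12, 11->6, 5->3, 15->9, 2->2, 10->5, 14->8, 1->1, 12->7
rank(y): 5->5, 11->11, 4->4, 12->12, 6->6, 10->10, 9->9, 2->2, 3->3, 8->8, 1->1, 7->7
Step 2: d_i = R_x(i) - R_y(i); compute d_i^2.
  (10-5)^2=25, (11-11)^2=0, (4-4)^2=0, (12-12)^2=0, (6-6)^2=0, (3-10)^2=49, (9-9)^2=0, (2-2)^2=0, (5-3)^2=4, (8-8)^2=0, (1-1)^2=0, (7-7)^2=0
sum(d^2) = 78.
Step 3: rho = 1 - 6*78 / (12*(12^2 - 1)) = 1 - 468/1716 = 0.727273.
Step 4: Under H0, t = rho * sqrt((n-2)/(1-rho^2)) = 3.3508 ~ t(10).
Step 5: Two-sided p-value from the t-distribution with 10 df = 0.007355.
Step 6: alpha = 0.05. reject H0.

rho = 0.7273, p = 0.007355, reject H0 at alpha = 0.05.


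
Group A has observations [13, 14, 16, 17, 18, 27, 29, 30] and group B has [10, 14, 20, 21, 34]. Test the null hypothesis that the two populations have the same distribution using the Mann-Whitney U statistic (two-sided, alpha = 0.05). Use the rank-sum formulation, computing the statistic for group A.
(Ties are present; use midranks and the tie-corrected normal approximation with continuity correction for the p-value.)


Step 1: Combine and sort all 13 observations; assign midranks.
sorted (value, group): (10,Y), (13,X), (14,X), (14,Y), (16,X), (17,X), (18,X), (20,Y), (21,Y), (27,X), (29,X), (30,X), (34,Y)
ranks: 10->1, 13->2, 14->3.5, 14->3.5, 16->5, 17->6, 18->7, 20->8, 21->9, 27->10, 29->11, 30->12, 34->13
Step 2: Rank sum for X: R1 = 2 + 3.5 + 5 + 6 + 7 + 10 + 11 + 12 = 56.5.
Step 3: U_X = R1 - n1(n1+1)/2 = 56.5 - 8*9/2 = 56.5 - 36 = 20.5.
       U_Y = n1*n2 - U_X = 40 - 20.5 = 19.5.
Step 4: Ties are present, so use the tie-corrected normal approximation (with continuity correction) for the p-value.
Step 5: p-value = 1.000000; compare to alpha = 0.05. fail to reject H0.

U_X = 20.5, p = 1.000000, fail to reject H0 at alpha = 0.05.


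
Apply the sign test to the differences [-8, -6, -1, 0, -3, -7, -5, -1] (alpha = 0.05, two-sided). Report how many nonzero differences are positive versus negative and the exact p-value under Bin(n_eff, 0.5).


Step 1: Discard zero differences. Original n = 8; n_eff = number of nonzero differences = 7.
Nonzero differences (with sign): -8, -6, -1, -3, -7, -5, -1
Step 2: Count signs: positive = 0, negative = 7.
Step 3: Under H0: P(positive) = 0.5, so the number of positives S ~ Bin(7, 0.5).
Step 4: Two-sided exact p-value = sum of Bin(7,0.5) probabilities at or below the observed probability = 0.015625.
Step 5: alpha = 0.05. reject H0.

n_eff = 7, pos = 0, neg = 7, p = 0.015625, reject H0.


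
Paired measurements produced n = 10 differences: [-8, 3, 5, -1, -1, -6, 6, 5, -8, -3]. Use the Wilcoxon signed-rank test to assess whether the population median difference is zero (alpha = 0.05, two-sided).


Step 1: Drop any zero differences (none here) and take |d_i|.
|d| = [8, 3, 5, 1, 1, 6, 6, 5, 8, 3]
Step 2: Midrank |d_i| (ties get averaged ranks).
ranks: |8|->9.5, |3|->3.5, |5|->5.5, |1|->1.5, |1|->1.5, |6|->7.5, |6|->7.5, |5|->5.5, |8|->9.5, |3|->3.5
Step 3: Attach original signs; sum ranks with positive sign and with negative sign.
W+ = 3.5 + 5.5 + 7.5 + 5.5 = 22
W- = 9.5 + 1.5 + 1.5 + 7.5 + 9.5 + 3.5 = 33
(Check: W+ + W- = 55 should equal n(n+1)/2 = 55.)
Step 4: Test statistic W = min(W+, W-) = 22.
Step 5: Ties in |d|, so use the tie-corrected normal approximation.
        E[W] = n(n+1)/4 = 10*11/4 = 27.5.
        Tie groups: |d|=1 (t=2), |d|=3 (t=2), |d|=5 (t=2), |d|=6 (t=2), |d|=8 (t=2); sum(t^3 - t) = 30.
        Var[W] = n(n+1)(2n+1)/24 - sum(t^3-t)/48 = 2310/24 - 30/48 = 95.625.
        z = (W - E[W]) / sqrt(Var[W]) = (22 - 27.5) / 9.7788 = -0.5624.
        Two-sided p = 2*Phi(z) = 0.573816.
Step 6: alpha = 0.05. fail to reject H0.

W+ = 22, W- = 33, W = min = 22, p = 0.573816, fail to reject H0.


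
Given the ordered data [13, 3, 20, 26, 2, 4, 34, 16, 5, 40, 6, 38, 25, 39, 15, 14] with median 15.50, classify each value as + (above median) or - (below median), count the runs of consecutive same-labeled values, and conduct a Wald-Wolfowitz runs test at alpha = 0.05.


Step 1: Compute median = 15.50; label A = above, B = below.
Labels in order: BBAABBAABABAAABB  (n_A = 8, n_B = 8)
Step 2: Count runs R = 9.
Step 3: Under H0 (random ordering), E[R] = 2*n_A*n_B/(n_A+n_B) + 1 = 2*8*8/16 + 1 = 9.0000.
        Var[R] = 2*n_A*n_B*(2*n_A*n_B - n_A - n_B) / ((n_A+n_B)^2 * (n_A+n_B-1)) = 14336/3840 = 3.7333.
        SD[R] = 1.9322.
Step 4: R = E[R], so z = 0 with no continuity correction.
Step 5: Two-sided p-value via normal approximation = 2*(1 - Phi(|z|)) = 1.000000.
Step 6: alpha = 0.05. fail to reject H0.

R = 9, z = 0.0000, p = 1.000000, fail to reject H0.


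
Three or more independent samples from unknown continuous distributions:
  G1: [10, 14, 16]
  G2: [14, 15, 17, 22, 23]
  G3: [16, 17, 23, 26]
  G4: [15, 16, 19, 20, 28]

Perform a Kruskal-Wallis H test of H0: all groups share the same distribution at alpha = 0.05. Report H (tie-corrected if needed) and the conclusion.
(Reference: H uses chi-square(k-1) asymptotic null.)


Step 1: Combine all N = 17 observations and assign midranks.
sorted (value, group, rank): (10,G1,1), (14,G1,2.5), (14,G2,2.5), (15,G2,4.5), (15,G4,4.5), (16,G1,7), (16,G3,7), (16,G4,7), (17,G2,9.5), (17,G3,9.5), (19,G4,11), (20,G4,12), (22,G2,13), (23,G2,14.5), (23,G3,14.5), (26,G3,16), (28,G4,17)
Step 2: Sum ranks within each group.
R_1 = 10.5 (n_1 = 3)
R_2 = 44 (n_2 = 5)
R_3 = 47 (n_3 = 4)
R_4 = 51.5 (n_4 = 5)
Step 3: H = 12/(N(N+1)) * sum(R_i^2/n_i) - 3(N+1)
     = 12/(17*18) * (10.5^2/3 + 44^2/5 + 47^2/4 + 51.5^2/5) - 3*18
     = 0.039216 * 1506.65 - 54
     = 5.084314.
Step 4: Ties present; correction factor C = 1 - 48/(17^3 - 17) = 0.990196. Corrected H = 5.084314 / 0.990196 = 5.134653.
Step 5: Under H0, H ~ chi^2(3); p-value = 0.162199.
Step 6: alpha = 0.05. fail to reject H0.

H = 5.1347, df = 3, p = 0.162199, fail to reject H0.
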